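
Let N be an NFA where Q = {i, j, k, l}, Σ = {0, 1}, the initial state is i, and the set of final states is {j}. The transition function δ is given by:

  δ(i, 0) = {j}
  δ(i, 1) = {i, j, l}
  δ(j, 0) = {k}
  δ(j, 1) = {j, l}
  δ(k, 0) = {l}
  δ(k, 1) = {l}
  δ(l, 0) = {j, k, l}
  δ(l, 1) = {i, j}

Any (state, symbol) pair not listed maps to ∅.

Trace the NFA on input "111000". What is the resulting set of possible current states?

Start in {i}.
Read '1': i→{i, j, l}; now {i, j, l}.
Read '1': i→{i, j, l}, j→{j, l}, l→{i, j}; now {i, j, l}.
Read '1': i→{i, j, l}, j→{j, l}, l→{i, j}; now {i, j, l}.
Read '0': i→{j}, j→{k}, l→{j, k, l}; now {j, k, l}.
Read '0': j→{k}, k→{l}, l→{j, k, l}; now {j, k, l}.
Read '0': j→{k}, k→{l}, l→{j, k, l}; now {j, k, l}.

{j, k, l}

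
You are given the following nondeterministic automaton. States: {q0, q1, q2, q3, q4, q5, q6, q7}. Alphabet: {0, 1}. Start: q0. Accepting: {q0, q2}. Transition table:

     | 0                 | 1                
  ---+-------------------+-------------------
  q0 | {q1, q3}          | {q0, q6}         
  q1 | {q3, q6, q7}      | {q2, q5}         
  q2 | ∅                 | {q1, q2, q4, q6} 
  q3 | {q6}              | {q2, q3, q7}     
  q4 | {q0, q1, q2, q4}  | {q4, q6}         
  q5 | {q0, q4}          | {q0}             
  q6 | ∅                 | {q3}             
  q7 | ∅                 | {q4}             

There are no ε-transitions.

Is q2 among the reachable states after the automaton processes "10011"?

Start in {q0}.
Read '1': q0→{q0, q6}; now {q0, q6}.
Read '0': q0→{q1, q3}, q6→∅; now {q1, q3}.
Read '0': q1→{q3, q6, q7}, q3→{q6}; now {q3, q6, q7}.
Read '1': q3→{q2, q3, q7}, q6→{q3}, q7→{q4}; now {q2, q3, q4, q7}.
Read '1': q2→{q1, q2, q4, q6}, q3→{q2, q3, q7}, q4→{q4, q6}, q7→{q4}; now {q1, q2, q3, q4, q6, q7}.
State q2 is in {q1, q2, q3, q4, q6, q7}.

Yes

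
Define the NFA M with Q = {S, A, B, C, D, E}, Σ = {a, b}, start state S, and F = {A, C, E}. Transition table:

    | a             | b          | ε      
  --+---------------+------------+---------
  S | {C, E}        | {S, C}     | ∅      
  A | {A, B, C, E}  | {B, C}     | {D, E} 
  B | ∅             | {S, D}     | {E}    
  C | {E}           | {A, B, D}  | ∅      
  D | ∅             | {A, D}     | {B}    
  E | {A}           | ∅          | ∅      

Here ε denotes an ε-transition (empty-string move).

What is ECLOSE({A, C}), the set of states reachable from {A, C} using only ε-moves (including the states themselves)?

{A, B, C, D, E}

Begin with {A, C}.
ε-move A → D; add D.
ε-move A → E; add E.
ε-move D → B; add B.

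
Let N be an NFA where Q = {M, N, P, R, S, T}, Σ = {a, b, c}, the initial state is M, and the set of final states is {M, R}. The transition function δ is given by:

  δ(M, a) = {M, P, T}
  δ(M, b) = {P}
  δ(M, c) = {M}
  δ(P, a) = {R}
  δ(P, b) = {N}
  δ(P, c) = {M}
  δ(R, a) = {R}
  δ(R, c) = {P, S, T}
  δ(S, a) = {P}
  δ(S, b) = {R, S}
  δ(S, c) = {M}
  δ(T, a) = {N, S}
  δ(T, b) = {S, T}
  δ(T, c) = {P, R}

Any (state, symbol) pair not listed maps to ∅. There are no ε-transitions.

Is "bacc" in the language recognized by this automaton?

Start in {M}.
Read 'b': M→{P}; now {P}.
Read 'a': P→{R}; now {R}.
Read 'c': R→{P, S, T}; now {P, S, T}.
Read 'c': P→{M}, S→{M}, T→{P, R}; now {M, P, R}.
The final set {M, P, R} contains the accepting states M, R.

Yes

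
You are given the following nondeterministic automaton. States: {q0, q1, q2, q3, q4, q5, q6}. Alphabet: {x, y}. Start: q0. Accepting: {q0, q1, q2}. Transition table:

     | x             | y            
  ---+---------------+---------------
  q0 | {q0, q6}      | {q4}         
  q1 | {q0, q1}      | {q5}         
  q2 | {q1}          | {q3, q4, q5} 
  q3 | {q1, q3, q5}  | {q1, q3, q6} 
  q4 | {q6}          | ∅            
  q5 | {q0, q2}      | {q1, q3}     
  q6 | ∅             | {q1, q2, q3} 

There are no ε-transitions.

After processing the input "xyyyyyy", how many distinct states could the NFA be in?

6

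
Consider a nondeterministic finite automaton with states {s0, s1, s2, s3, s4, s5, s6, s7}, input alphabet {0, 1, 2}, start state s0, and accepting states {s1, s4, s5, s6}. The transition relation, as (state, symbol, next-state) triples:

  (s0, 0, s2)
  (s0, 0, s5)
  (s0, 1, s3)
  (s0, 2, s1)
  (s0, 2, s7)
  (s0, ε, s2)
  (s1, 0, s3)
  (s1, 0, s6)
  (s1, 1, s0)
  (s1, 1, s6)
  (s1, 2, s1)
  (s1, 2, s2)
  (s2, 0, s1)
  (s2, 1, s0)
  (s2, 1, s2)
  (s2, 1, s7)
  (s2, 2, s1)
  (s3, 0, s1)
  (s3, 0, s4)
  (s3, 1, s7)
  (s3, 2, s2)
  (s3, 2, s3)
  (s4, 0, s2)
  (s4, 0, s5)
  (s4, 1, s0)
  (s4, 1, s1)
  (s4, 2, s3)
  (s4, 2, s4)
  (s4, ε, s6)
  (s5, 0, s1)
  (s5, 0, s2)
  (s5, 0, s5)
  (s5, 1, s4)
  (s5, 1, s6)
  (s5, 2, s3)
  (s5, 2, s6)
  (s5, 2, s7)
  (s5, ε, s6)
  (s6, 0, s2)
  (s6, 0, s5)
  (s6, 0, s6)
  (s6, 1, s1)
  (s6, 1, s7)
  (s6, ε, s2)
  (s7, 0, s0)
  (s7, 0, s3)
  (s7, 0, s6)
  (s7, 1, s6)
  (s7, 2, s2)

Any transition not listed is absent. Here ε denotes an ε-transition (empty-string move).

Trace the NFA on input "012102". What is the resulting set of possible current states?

{s1, s2, s3, s6, s7}

Start: ε-closure({s0}) = {s0, s2}.
Read '0': {s0, s2} → {s1, s2, s5, s6}.
Read '1': {s1, s2, s5, s6} → {s0, s1, s2, s4, s6, s7}.
Read '2': {s0, s1, s2, s4, s6, s7} → {s1, s2, s3, s4, s6, s7}.
Read '1': {s1, s2, s3, s4, s6, s7} → {s0, s1, s2, s6, s7}.
Read '0': {s0, s1, s2, s6, s7} → {s0, s1, s2, s3, s5, s6}.
Read '2': {s0, s1, s2, s3, s5, s6} → {s1, s2, s3, s6, s7}.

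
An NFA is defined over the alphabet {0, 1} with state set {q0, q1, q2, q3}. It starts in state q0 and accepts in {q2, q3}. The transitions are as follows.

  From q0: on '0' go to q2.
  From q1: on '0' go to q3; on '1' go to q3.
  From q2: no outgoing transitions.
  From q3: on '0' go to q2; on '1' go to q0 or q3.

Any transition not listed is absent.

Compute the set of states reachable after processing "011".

∅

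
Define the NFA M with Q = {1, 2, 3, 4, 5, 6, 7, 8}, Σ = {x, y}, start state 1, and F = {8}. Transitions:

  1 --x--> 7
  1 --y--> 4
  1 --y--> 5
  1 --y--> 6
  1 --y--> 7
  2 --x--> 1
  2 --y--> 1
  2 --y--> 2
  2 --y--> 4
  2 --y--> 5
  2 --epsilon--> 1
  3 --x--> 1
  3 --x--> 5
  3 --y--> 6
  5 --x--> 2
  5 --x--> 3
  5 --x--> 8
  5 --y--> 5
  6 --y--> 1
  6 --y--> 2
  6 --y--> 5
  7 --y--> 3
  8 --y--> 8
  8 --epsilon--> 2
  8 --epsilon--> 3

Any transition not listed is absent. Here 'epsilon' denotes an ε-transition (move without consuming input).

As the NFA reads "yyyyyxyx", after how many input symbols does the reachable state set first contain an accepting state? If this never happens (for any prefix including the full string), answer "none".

Start in {1}.
Read 'y': {1} → {4, 5, 6, 7}.
Read 'y': {4, 5, 6, 7} → {1, 2, 3, 5}.
Read 'y': {1, 2, 3, 5} → {1, 2, 4, 5, 6, 7}.
Read 'y': {1, 2, 4, 5, 6, 7} → {1, 2, 3, 4, 5, 6, 7}.
Read 'y': {1, 2, 3, 4, 5, 6, 7} → {1, 2, 3, 4, 5, 6, 7}.
Read 'x': {1, 2, 3, 4, 5, 6, 7} → {1, 2, 3, 5, 7, 8}.
None of the earlier sets intersect F, but {1, 2, 3, 5, 7, 8} does.

6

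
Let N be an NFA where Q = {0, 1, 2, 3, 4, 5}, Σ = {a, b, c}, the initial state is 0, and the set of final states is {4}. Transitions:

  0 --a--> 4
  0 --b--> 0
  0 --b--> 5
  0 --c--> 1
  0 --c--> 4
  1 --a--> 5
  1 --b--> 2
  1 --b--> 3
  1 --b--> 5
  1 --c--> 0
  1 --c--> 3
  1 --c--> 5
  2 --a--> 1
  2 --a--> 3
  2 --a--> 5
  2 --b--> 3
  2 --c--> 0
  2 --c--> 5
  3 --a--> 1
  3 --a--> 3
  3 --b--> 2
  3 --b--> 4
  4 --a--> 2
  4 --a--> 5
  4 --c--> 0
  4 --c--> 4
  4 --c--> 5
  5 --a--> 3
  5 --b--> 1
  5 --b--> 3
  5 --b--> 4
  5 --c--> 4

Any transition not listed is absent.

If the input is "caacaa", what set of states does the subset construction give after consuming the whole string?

{1, 2, 3, 5}

Start in {0}.
Read 'c': 0→{1, 4}; now {1, 4}.
Read 'a': 1→{5}, 4→{2, 5}; now {2, 5}.
Read 'a': 2→{1, 3, 5}, 5→{3}; now {1, 3, 5}.
Read 'c': 1→{0, 3, 5}, 3→∅, 5→{4}; now {0, 3, 4, 5}.
Read 'a': 0→{4}, 3→{1, 3}, 4→{2, 5}, 5→{3}; now {1, 2, 3, 4, 5}.
Read 'a': 1→{5}, 2→{1, 3, 5}, 3→{1, 3}, 4→{2, 5}, 5→{3}; now {1, 2, 3, 5}.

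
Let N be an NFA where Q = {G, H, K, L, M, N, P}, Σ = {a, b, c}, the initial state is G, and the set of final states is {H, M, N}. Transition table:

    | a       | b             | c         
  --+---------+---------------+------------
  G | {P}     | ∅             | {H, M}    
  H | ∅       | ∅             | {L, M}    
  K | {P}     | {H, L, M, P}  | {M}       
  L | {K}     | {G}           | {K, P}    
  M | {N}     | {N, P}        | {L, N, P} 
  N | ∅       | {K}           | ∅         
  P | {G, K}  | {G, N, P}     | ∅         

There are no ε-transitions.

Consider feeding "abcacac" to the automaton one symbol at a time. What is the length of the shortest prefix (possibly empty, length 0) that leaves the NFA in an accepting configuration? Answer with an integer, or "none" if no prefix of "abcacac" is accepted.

Start in {G}.
Read 'a': G→{P}; now {P}.
Read 'b': P→{G, N, P}; now {G, N, P}.
None of the earlier sets intersect F, but {G, N, P} does.

2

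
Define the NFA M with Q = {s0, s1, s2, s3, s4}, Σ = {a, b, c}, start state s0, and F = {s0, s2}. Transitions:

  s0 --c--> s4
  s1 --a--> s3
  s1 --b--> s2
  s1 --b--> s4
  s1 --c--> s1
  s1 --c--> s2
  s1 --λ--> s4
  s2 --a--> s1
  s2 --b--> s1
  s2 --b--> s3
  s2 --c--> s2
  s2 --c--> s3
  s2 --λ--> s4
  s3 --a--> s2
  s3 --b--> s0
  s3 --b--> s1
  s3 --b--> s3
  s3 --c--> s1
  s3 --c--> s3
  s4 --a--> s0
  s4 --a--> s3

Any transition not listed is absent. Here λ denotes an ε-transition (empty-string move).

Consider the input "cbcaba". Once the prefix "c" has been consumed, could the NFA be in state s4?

Yes

Start in {s0}.
Read 'c': {s0} → {s4}.
State s4 is in {s4}.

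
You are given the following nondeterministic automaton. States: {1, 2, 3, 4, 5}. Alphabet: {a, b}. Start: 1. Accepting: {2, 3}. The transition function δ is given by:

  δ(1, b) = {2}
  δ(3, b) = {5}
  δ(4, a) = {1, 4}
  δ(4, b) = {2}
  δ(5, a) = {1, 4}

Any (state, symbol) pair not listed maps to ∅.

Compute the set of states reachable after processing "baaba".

Start in {1}.
Read 'b': {1} → {2}.
Read 'a': {2} → ∅.
The set is empty and remains empty for the remaining 3 symbols.

∅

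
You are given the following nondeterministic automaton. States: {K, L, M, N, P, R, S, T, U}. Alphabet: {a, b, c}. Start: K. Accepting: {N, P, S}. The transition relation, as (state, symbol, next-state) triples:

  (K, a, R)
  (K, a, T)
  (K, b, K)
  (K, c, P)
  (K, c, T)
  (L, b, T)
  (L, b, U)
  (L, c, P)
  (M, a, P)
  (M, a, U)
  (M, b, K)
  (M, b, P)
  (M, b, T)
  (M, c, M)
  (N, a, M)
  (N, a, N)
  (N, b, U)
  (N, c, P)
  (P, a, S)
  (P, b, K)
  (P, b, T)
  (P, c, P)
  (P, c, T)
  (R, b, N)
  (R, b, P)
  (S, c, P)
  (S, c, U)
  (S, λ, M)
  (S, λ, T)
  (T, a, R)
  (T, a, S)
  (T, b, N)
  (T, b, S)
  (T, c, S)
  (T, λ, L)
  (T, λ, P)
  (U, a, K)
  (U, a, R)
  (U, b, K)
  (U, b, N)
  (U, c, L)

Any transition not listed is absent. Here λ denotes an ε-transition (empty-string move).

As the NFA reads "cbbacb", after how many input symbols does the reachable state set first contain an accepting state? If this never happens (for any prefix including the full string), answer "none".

Start in {K}.
Read 'c': K→{P, T}; union {P, T}; ε-closure = {L, P, T}.
None of the earlier sets intersect F, but {L, P, T} does.

1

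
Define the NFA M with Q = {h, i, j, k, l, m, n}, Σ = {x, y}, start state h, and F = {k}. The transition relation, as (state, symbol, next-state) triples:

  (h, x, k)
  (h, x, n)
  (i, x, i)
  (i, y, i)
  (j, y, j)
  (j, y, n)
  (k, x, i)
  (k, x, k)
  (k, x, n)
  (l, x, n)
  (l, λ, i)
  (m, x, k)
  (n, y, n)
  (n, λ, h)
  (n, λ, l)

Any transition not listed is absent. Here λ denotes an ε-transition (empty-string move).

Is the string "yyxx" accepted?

Start in {h}.
Read 'y': h→∅; now ∅.
The set is empty and remains empty for the remaining 3 symbols.
The final set ∅ contains no accepting state.

No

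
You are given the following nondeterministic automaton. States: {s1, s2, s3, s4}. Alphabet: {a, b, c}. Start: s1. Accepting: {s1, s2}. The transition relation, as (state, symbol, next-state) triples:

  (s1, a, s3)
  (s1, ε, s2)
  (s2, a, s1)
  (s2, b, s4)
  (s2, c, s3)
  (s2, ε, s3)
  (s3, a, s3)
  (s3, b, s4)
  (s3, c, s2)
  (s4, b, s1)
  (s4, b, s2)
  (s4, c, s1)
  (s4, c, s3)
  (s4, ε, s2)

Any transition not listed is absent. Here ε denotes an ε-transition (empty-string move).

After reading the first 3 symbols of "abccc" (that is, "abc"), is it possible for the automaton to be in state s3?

Yes

Start: ε-closure({s1}) = {s1, s2, s3}.
Read 'a': {s1, s2, s3} → {s1, s2, s3}.
Read 'b': {s1, s2, s3} → {s2, s3, s4}.
Read 'c': {s2, s3, s4} → {s1, s2, s3}.
State s3 is in {s1, s2, s3}.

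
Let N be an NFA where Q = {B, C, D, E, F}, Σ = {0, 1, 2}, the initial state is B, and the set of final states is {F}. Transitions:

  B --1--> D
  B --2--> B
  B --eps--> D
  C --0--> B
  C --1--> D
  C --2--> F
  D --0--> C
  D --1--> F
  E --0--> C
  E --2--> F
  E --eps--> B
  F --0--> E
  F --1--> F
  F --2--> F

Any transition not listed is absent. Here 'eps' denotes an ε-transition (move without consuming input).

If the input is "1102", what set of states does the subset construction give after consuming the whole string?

{B, D, F}

Start: ε-closure({B}) = {B, D}.
Read '1': {B, D} → {D, F}.
Read '1': {D, F} → {F}.
Read '0': {F} → {B, D, E}.
Read '2': {B, D, E} → {B, D, F}.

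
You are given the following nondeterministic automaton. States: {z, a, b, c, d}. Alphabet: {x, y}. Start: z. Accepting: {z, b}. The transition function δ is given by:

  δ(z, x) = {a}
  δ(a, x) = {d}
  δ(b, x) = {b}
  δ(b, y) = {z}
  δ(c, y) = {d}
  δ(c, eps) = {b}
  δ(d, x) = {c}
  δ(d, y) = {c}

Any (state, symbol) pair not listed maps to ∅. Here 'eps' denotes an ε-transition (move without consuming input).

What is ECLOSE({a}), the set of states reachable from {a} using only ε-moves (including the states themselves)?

{a}

Begin with {a}.
No ε-moves leave this set, so the closure equals the set itself.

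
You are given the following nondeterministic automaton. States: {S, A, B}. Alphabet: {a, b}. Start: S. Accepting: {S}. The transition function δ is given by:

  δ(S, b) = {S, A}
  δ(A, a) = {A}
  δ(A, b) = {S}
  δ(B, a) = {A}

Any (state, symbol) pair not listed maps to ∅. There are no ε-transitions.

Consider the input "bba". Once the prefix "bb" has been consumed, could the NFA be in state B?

No

Start in {S}.
Read 'b': S→{S, A}; now {S, A}.
Read 'b': S→{S, A}, A→{S}; now {S, A}.
State B is not in {S, A}.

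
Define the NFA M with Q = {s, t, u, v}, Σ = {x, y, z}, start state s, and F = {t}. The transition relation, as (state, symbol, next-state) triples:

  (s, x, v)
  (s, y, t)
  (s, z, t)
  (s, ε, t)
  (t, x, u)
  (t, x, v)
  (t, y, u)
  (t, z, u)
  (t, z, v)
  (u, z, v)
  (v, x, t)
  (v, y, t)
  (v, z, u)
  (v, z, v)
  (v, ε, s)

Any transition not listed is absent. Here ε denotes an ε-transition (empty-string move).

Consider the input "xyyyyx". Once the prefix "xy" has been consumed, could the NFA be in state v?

No

Start: ε-closure({s}) = {s, t}.
Read 'x': s→{v}, t→{u, v}; union {u, v}; ε-closure = {s, t, u, v}.
Read 'y': s→{t}, t→{u}, u→∅, v→{t}; now {t, u}.
State v is not in {t, u}.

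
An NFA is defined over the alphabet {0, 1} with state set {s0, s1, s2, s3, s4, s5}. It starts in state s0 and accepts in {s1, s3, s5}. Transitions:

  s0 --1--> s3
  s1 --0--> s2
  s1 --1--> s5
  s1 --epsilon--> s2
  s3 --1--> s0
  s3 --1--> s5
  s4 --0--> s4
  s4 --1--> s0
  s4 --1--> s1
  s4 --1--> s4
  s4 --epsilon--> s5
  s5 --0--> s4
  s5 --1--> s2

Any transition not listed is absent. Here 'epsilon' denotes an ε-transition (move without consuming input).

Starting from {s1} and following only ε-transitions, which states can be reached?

Begin with {s1}.
ε-move s1 → s2; add s2.

{s1, s2}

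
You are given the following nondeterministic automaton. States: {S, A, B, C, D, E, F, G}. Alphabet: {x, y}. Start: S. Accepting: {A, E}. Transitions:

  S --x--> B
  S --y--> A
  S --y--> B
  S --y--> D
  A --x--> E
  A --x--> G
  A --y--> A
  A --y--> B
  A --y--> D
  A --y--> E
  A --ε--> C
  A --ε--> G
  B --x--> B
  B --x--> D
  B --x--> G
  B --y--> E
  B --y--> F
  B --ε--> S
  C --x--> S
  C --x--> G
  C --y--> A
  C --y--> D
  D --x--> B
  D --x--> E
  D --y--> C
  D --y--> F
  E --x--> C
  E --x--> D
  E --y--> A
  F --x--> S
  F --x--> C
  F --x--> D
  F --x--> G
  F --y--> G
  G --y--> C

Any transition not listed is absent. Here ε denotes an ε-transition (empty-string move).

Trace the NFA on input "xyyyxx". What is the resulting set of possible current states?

{S, B, C, D, E, G}

Start in {S}.
Read 'x': {S} → {S, B}.
Read 'y': {S, B} → {S, A, B, C, D, E, F, G}.
Read 'y': {S, A, B, C, D, E, F, G} → {S, A, B, C, D, E, F, G}.
Read 'y': {S, A, B, C, D, E, F, G} → {S, A, B, C, D, E, F, G}.
Read 'x': {S, A, B, C, D, E, F, G} → {S, B, C, D, E, G}.
Read 'x': {S, B, C, D, E, G} → {S, B, C, D, E, G}.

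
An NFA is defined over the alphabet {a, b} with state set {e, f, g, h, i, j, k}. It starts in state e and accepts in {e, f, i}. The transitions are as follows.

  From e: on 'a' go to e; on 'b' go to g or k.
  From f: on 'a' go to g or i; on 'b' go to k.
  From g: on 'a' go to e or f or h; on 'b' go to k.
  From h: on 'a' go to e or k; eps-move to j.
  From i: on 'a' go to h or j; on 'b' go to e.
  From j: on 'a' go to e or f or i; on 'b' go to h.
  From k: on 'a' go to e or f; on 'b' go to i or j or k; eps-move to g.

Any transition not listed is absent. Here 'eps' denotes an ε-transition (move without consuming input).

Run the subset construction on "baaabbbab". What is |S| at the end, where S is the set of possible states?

6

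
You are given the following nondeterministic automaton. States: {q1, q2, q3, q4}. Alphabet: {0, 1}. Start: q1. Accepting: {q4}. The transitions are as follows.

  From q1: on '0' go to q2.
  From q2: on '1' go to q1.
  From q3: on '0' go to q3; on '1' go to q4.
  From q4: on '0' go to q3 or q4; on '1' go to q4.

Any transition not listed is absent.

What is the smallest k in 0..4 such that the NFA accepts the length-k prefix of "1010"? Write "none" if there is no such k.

Start in {q1}.
Read '1': q1→∅; now ∅.
The set is empty and remains empty for the remaining 3 symbols.
No reachable set along the way intersects F.

none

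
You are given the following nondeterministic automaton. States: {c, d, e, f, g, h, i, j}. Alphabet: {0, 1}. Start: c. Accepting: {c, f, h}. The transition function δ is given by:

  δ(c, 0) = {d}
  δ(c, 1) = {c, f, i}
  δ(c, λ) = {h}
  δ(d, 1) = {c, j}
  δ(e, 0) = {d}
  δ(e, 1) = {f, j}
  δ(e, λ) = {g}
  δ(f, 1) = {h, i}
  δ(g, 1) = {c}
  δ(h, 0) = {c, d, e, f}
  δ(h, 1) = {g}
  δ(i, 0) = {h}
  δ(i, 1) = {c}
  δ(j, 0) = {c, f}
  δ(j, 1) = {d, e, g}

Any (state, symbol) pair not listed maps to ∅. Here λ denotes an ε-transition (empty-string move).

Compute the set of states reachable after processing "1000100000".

Start: ε-closure({c}) = {c, h}.
Read '1': {c, h} → {c, f, g, h, i}.
Read '0': {c, f, g, h, i} → {c, d, e, f, g, h}.
Read '0': {c, d, e, f, g, h} → {c, d, e, f, g, h}.
Read '0': {c, d, e, f, g, h} → {c, d, e, f, g, h}.
Read '1': {c, d, e, f, g, h} → {c, f, g, h, i, j}.
Read '0': {c, f, g, h, i, j} → {c, d, e, f, g, h}.
Read '0': {c, d, e, f, g, h} → {c, d, e, f, g, h}.
Read '0': {c, d, e, f, g, h} → {c, d, e, f, g, h}.
Read '0': {c, d, e, f, g, h} → {c, d, e, f, g, h}.
Read '0': {c, d, e, f, g, h} → {c, d, e, f, g, h}.

{c, d, e, f, g, h}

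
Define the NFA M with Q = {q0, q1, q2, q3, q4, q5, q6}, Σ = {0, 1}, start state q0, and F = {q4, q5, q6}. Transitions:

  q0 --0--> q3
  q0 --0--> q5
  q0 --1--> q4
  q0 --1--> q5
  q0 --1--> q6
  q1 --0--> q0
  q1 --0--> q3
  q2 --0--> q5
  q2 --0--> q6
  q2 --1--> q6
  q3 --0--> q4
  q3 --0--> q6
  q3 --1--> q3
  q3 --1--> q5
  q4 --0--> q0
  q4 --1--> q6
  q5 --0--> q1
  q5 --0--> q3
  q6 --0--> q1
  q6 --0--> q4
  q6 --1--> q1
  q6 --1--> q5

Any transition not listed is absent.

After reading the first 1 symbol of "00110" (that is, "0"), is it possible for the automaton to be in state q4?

Start in {q0}.
Read '0': {q0} → {q3, q5}.
State q4 is not in {q3, q5}.

No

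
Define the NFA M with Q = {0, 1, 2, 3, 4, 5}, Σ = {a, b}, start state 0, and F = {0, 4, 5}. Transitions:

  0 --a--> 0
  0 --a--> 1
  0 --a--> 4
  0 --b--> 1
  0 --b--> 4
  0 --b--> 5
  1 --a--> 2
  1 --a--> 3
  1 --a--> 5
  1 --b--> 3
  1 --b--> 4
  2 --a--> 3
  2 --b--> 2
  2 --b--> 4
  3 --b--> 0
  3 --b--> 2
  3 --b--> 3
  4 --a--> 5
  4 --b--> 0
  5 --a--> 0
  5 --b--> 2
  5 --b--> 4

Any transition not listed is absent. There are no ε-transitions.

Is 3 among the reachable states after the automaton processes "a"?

Start in {0}.
Read 'a': {0} → {0, 1, 4}.
State 3 is not in {0, 1, 4}.

No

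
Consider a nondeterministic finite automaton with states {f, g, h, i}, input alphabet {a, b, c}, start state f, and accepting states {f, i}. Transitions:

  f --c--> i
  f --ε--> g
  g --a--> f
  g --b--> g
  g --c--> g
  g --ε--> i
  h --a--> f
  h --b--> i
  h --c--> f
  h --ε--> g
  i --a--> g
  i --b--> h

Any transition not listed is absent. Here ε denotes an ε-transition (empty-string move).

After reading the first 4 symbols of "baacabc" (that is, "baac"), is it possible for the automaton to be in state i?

Yes

Start: ε-closure({f}) = {f, g, i}.
Read 'b': f→∅, g→{g}, i→{h}; union {g, h}; ε-closure = {g, h, i}.
Read 'a': g→{f}, h→{f}, i→{g}; union {f, g}; ε-closure = {f, g, i}.
Read 'a': f→∅, g→{f}, i→{g}; union {f, g}; ε-closure = {f, g, i}.
Read 'c': f→{i}, g→{g}, i→∅; now {g, i}.
State i is in {g, i}.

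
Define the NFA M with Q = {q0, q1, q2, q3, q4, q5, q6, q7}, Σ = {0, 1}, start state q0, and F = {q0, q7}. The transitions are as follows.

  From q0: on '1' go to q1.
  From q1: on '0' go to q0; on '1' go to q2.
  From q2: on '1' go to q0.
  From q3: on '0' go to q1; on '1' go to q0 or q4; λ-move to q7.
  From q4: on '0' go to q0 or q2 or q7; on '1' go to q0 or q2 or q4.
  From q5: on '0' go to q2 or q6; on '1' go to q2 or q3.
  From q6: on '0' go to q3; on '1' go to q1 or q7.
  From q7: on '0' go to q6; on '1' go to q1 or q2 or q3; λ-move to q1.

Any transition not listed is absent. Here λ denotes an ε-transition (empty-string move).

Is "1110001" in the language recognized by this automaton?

No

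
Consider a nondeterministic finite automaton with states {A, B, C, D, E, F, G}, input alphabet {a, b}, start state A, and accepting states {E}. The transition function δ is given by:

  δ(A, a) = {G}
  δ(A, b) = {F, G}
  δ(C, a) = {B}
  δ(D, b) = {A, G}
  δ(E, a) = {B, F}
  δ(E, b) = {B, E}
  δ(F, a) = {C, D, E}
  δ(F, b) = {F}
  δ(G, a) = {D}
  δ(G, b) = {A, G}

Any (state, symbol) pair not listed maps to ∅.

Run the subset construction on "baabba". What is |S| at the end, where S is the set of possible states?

Start in {A}.
Read 'b': A→{F, G}; now {F, G}.
Read 'a': F→{C, D, E}, G→{D}; now {C, D, E}.
Read 'a': C→{B}, D→∅, E→{B, F}; now {B, F}.
Read 'b': B→∅, F→{F}; now {F}.
Read 'b': F→{F}; now {F}.
Read 'a': F→{C, D, E}; now {C, D, E}.
That set has 3 states.

3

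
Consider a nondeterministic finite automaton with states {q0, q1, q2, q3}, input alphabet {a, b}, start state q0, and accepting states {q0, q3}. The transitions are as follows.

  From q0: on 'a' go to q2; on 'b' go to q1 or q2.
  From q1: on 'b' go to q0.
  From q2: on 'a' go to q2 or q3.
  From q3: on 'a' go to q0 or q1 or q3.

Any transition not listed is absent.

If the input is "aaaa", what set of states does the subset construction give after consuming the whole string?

Start in {q0}.
Read 'a': {q0} → {q2}.
Read 'a': {q2} → {q2, q3}.
Read 'a': {q2, q3} → {q0, q1, q2, q3}.
Read 'a': {q0, q1, q2, q3} → {q0, q1, q2, q3}.

{q0, q1, q2, q3}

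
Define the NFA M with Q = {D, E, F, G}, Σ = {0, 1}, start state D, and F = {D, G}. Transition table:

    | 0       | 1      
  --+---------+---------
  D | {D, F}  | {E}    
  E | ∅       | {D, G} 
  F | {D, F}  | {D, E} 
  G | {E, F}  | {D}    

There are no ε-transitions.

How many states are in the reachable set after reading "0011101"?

3

Start in {D}.
Read '0': {D} → {D, F}.
Read '0': {D, F} → {D, F}.
Read '1': {D, F} → {D, E}.
Read '1': {D, E} → {D, E, G}.
Read '1': {D, E, G} → {D, E, G}.
Read '0': {D, E, G} → {D, E, F}.
Read '1': {D, E, F} → {D, E, G}.
That set has 3 states.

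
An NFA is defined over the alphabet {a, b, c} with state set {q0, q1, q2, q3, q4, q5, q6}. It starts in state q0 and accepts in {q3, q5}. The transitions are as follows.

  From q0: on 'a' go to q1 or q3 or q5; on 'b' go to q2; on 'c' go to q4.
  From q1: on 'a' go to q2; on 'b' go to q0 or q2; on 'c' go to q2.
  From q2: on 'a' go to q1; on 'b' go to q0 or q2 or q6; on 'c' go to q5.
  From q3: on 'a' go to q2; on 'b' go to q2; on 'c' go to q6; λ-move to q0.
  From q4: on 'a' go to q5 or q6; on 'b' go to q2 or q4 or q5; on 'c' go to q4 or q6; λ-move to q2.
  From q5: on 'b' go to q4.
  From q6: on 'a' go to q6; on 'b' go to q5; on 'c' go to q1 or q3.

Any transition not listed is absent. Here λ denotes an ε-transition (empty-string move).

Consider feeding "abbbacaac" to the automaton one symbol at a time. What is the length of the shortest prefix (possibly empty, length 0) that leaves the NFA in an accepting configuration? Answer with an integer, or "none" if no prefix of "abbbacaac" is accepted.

1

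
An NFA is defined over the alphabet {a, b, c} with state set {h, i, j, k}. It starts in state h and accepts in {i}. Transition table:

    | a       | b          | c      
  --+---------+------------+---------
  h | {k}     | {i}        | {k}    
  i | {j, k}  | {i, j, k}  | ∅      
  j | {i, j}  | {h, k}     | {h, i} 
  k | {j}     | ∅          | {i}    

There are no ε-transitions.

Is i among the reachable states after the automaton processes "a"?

No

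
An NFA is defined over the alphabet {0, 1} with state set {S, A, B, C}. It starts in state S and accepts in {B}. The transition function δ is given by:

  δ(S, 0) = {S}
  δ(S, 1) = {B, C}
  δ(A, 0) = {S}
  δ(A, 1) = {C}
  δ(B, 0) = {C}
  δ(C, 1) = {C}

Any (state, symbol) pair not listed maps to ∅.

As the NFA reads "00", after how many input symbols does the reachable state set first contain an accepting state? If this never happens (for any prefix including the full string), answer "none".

Start in {S}.
Read '0': {S} → {S}.
Read '0': {S} → {S}.
No reachable set along the way intersects F.

none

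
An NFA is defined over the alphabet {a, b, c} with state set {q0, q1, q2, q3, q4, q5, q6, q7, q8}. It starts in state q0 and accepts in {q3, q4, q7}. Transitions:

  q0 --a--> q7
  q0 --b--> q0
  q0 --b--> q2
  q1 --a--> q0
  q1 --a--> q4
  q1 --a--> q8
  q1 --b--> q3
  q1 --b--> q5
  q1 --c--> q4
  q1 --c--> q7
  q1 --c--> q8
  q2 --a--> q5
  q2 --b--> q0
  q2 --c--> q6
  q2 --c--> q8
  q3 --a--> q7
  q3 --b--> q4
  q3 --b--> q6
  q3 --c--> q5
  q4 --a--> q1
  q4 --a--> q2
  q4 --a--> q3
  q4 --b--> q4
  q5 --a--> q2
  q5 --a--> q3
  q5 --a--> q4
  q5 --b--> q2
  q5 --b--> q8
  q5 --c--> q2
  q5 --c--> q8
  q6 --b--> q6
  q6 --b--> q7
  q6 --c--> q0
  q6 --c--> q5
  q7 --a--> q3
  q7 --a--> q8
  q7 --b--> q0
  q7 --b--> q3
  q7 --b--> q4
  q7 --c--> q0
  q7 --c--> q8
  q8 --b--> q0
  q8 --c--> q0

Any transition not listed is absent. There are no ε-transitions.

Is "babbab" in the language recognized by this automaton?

Start in {q0}.
Read 'b': q0→{q0, q2}; now {q0, q2}.
Read 'a': q0→{q7}, q2→{q5}; now {q5, q7}.
Read 'b': q5→{q2, q8}, q7→{q0, q3, q4}; now {q0, q2, q3, q4, q8}.
Read 'b': q0→{q0, q2}, q2→{q0}, q3→{q4, q6}, q4→{q4}, q8→{q0}; now {q0, q2, q4, q6}.
Read 'a': q0→{q7}, q2→{q5}, q4→{q1, q2, q3}, q6→∅; now {q1, q2, q3, q5, q7}.
Read 'b': q1→{q3, q5}, q2→{q0}, q3→{q4, q6}, q5→{q2, q8}, q7→{q0, q3, q4}; now {q0, q2, q3, q4, q5, q6, q8}.
The final set {q0, q2, q3, q4, q5, q6, q8} contains the accepting states q3, q4.

Yes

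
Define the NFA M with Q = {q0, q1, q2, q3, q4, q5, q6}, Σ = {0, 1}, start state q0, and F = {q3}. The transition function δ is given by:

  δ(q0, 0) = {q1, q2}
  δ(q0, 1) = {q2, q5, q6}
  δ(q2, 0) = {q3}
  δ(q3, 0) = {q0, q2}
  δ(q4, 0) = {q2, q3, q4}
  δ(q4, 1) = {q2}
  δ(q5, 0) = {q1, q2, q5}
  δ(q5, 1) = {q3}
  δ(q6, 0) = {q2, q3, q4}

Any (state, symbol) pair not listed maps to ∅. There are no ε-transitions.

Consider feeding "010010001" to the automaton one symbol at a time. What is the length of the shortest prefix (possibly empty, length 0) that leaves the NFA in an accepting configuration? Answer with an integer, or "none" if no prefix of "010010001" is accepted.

Start in {q0}.
Read '0': q0→{q1, q2}; now {q1, q2}.
Read '1': q1→∅, q2→∅; now ∅.
The set is empty and remains empty for the remaining 7 symbols.
No reachable set along the way intersects F.

none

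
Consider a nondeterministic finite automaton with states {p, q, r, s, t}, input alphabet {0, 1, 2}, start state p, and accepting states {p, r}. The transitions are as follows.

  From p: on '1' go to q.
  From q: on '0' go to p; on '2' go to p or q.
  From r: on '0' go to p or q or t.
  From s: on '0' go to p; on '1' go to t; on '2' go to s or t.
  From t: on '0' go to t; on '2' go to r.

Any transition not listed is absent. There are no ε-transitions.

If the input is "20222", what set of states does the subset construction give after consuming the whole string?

Start in {p}.
Read '2': {p} → ∅.
The set is empty and remains empty for the remaining 4 symbols.

∅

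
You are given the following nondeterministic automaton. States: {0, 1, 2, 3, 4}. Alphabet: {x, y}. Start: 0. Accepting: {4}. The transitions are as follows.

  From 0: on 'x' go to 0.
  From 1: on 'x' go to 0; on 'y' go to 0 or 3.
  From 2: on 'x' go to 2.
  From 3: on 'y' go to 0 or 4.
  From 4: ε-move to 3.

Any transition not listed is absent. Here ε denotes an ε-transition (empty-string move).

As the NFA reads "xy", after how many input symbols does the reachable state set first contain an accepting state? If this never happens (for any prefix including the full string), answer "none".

Start in {0}.
Read 'x': 0→{0}; now {0}.
Read 'y': 0→∅; now ∅.
No reachable set along the way intersects F.

none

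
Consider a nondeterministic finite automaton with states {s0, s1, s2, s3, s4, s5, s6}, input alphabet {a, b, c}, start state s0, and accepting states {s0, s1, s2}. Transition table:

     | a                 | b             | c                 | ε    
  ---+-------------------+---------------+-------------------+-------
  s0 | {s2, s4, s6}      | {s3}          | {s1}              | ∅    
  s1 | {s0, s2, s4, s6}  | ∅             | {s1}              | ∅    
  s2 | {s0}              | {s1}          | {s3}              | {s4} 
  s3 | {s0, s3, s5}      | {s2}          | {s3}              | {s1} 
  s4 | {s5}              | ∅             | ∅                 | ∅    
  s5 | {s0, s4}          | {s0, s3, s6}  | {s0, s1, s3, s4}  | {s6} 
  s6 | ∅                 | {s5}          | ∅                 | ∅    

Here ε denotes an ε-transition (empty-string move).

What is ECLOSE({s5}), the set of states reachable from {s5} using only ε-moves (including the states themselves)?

{s5, s6}

Begin with {s5}.
ε-move s5 → s6; add s6.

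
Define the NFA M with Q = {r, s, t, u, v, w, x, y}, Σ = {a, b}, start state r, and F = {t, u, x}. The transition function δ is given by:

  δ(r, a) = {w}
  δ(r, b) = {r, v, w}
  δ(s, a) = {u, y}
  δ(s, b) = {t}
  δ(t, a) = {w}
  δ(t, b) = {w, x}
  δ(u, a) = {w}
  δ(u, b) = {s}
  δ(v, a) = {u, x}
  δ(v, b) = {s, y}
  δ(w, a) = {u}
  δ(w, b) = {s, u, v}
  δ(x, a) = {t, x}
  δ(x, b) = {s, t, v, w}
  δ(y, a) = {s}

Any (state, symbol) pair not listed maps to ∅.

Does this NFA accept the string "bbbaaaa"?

Yes

Start in {r}.
Read 'b': {r} → {r, v, w}.
Read 'b': {r, v, w} → {r, s, u, v, w, y}.
Read 'b': {r, s, u, v, w, y} → {r, s, t, u, v, w, y}.
Read 'a': {r, s, t, u, v, w, y} → {s, u, w, x, y}.
Read 'a': {s, u, w, x, y} → {s, t, u, w, x, y}.
Read 'a': {s, t, u, w, x, y} → {s, t, u, w, x, y}.
Read 'a': {s, t, u, w, x, y} → {s, t, u, w, x, y}.
The final set {s, t, u, w, x, y} contains the accepting states t, u, x.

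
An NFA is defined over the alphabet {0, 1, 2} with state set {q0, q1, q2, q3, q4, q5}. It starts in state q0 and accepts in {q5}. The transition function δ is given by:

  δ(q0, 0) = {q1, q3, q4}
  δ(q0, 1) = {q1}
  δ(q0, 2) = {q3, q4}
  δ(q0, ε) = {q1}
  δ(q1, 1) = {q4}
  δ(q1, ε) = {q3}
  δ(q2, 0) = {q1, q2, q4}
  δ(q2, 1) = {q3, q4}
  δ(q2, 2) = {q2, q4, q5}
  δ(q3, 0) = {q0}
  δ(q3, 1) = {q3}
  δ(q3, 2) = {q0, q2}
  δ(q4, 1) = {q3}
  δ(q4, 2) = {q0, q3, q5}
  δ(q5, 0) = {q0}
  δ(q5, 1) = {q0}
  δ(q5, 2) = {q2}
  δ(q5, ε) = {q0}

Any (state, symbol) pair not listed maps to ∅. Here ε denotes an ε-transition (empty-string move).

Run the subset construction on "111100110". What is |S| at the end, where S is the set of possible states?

Start: ε-closure({q0}) = {q0, q1, q3}.
Read '1': q0→{q1}, q1→{q4}, q3→{q3}; now {q1, q3, q4}.
Read '1': q1→{q4}, q3→{q3}, q4→{q3}; now {q3, q4}.
Read '1': q3→{q3}, q4→{q3}; now {q3}.
Read '1': q3→{q3}; now {q3}.
Read '0': q3→{q0}; union {q0}; ε-closure = {q0, q1, q3}.
Read '0': q0→{q1, q3, q4}, q1→∅, q3→{q0}; now {q0, q1, q3, q4}.
Read '1': q0→{q1}, q1→{q4}, q3→{q3}, q4→{q3}; now {q1, q3, q4}.
Read '1': q1→{q4}, q3→{q3}, q4→{q3}; now {q3, q4}.
Read '0': q3→{q0}, q4→∅; union {q0}; ε-closure = {q0, q1, q3}.
That set has 3 states.

3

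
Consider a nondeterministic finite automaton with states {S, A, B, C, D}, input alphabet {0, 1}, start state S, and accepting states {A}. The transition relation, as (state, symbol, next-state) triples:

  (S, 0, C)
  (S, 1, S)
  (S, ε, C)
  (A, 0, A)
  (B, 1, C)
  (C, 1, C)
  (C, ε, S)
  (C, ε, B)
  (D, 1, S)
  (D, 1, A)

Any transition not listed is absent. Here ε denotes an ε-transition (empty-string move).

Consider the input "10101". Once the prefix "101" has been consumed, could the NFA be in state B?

Yes

Start: ε-closure({S}) = {S, B, C}.
Read '1': {S, B, C} → {S, B, C}.
Read '0': {S, B, C} → {S, B, C}.
Read '1': {S, B, C} → {S, B, C}.
State B is in {S, B, C}.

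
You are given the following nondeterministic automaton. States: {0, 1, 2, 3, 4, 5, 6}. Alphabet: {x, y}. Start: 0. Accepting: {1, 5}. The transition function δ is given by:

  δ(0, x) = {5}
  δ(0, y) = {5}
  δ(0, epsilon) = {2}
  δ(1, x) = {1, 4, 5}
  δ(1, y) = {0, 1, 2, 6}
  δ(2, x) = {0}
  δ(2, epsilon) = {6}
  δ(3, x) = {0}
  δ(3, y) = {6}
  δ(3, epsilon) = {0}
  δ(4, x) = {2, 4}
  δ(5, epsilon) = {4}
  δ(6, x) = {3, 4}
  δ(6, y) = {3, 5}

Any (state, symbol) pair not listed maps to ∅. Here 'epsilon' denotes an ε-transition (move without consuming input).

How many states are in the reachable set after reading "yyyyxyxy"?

6

Start: ε-closure({0}) = {0, 2, 6}.
Read 'y': {0, 2, 6} → {0, 2, 3, 4, 5, 6}.
Read 'y': {0, 2, 3, 4, 5, 6} → {0, 2, 3, 4, 5, 6}.
Read 'y': {0, 2, 3, 4, 5, 6} → {0, 2, 3, 4, 5, 6}.
Read 'y': {0, 2, 3, 4, 5, 6} → {0, 2, 3, 4, 5, 6}.
Read 'x': {0, 2, 3, 4, 5, 6} → {0, 2, 3, 4, 5, 6}.
Read 'y': {0, 2, 3, 4, 5, 6} → {0, 2, 3, 4, 5, 6}.
Read 'x': {0, 2, 3, 4, 5, 6} → {0, 2, 3, 4, 5, 6}.
Read 'y': {0, 2, 3, 4, 5, 6} → {0, 2, 3, 4, 5, 6}.
That set has 6 states.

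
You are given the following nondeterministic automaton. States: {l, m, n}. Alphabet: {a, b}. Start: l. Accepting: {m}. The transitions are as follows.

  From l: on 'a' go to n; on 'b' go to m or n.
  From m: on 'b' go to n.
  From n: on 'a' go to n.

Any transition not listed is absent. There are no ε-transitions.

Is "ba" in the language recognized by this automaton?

No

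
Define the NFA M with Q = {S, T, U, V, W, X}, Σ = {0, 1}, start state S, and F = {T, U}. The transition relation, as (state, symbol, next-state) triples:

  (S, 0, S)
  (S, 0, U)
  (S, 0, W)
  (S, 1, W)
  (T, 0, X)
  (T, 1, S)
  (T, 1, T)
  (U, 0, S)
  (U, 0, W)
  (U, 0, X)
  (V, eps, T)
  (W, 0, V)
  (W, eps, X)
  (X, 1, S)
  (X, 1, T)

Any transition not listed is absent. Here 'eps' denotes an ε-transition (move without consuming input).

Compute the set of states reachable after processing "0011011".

Start in {S}.
Read '0': S→{S, U, W}; union {S, U, W}; ε-closure = {S, U, W, X}.
Read '0': S→{S, U, W}, U→{S, W, X}, W→{V}, X→∅; union {S, U, V, W, X}; ε-closure = {S, T, U, V, W, X}.
Read '1': S→{W}, T→{S, T}, U→∅, V→∅, W→∅, X→{S, T}; union {S, T, W}; ε-closure = {S, T, W, X}.
Read '1': S→{W}, T→{S, T}, W→∅, X→{S, T}; union {S, T, W}; ε-closure = {S, T, W, X}.
Read '0': S→{S, U, W}, T→{X}, W→{V}, X→∅; union {S, U, V, W, X}; ε-closure = {S, T, U, V, W, X}.
Read '1': S→{W}, T→{S, T}, U→∅, V→∅, W→∅, X→{S, T}; union {S, T, W}; ε-closure = {S, T, W, X}.
Read '1': S→{W}, T→{S, T}, W→∅, X→{S, T}; union {S, T, W}; ε-closure = {S, T, W, X}.

{S, T, W, X}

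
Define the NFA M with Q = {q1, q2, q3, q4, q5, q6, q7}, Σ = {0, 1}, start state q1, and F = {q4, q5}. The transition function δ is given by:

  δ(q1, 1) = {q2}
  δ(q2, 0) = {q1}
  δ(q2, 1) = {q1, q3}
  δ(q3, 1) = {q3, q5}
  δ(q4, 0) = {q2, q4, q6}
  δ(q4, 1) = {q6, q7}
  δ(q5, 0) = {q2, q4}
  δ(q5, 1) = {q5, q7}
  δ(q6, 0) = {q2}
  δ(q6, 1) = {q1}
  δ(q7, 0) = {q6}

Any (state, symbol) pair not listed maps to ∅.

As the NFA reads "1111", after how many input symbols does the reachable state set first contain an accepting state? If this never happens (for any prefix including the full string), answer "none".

3

Start in {q1}.
Read '1': {q1} → {q2}.
Read '1': {q2} → {q1, q3}.
Read '1': {q1, q3} → {q2, q3, q5}.
None of the earlier sets intersect F, but {q2, q3, q5} does.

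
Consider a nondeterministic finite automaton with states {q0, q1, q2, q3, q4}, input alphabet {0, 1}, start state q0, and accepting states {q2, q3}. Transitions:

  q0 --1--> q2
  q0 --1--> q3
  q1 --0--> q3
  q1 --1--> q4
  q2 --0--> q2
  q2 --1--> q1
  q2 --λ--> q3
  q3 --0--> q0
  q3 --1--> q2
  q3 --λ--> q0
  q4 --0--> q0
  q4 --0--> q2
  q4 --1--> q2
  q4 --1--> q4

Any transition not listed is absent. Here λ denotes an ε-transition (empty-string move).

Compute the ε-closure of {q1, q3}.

{q0, q1, q3}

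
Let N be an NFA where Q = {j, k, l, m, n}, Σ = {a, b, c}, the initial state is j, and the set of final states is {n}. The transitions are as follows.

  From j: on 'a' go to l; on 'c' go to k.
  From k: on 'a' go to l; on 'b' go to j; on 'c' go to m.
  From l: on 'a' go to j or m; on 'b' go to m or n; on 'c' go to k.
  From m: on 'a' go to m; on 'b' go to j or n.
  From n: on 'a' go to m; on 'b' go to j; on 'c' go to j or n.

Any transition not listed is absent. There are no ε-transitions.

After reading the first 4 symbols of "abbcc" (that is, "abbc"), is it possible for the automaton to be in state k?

Start in {j}.
Read 'a': j→{l}; now {l}.
Read 'b': l→{m, n}; now {m, n}.
Read 'b': m→{j, n}, n→{j}; now {j, n}.
Read 'c': j→{k}, n→{j, n}; now {j, k, n}.
State k is in {j, k, n}.

Yes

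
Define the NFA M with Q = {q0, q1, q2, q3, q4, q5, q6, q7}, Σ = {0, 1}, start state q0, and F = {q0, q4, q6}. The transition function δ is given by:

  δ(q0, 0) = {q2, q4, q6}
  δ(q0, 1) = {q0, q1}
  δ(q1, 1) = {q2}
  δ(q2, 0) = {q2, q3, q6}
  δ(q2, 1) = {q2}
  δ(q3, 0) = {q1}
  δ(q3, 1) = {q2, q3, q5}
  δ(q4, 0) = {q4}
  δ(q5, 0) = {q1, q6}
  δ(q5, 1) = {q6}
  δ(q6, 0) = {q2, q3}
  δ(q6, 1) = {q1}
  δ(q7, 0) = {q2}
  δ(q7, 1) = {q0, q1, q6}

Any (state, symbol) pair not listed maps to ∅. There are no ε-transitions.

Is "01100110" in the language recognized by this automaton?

Start in {q0}.
Read '0': q0→{q2, q4, q6}; now {q2, q4, q6}.
Read '1': q2→{q2}, q4→∅, q6→{q1}; now {q1, q2}.
Read '1': q1→{q2}, q2→{q2}; now {q2}.
Read '0': q2→{q2, q3, q6}; now {q2, q3, q6}.
Read '0': q2→{q2, q3, q6}, q3→{q1}, q6→{q2, q3}; now {q1, q2, q3, q6}.
Read '1': q1→{q2}, q2→{q2}, q3→{q2, q3, q5}, q6→{q1}; now {q1, q2, q3, q5}.
Read '1': q1→{q2}, q2→{q2}, q3→{q2, q3, q5}, q5→{q6}; now {q2, q3, q5, q6}.
Read '0': q2→{q2, q3, q6}, q3→{q1}, q5→{q1, q6}, q6→{q2, q3}; now {q1, q2, q3, q6}.
The final set {q1, q2, q3, q6} contains the accepting state q6.

Yes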